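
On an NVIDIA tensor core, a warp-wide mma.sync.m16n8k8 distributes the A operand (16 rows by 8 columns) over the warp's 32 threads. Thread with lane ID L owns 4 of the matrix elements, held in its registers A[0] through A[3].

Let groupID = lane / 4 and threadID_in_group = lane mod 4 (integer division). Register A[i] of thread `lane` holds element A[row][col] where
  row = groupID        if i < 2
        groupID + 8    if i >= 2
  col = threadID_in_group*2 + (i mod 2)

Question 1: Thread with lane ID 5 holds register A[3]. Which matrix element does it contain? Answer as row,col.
5: grp=1,tig=1
[3] (1+8,1*2+1) = (9,3)

9,3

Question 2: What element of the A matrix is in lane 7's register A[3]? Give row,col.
9,7

L=7⇒gr=7>>2=1, th=7&3=3
[3]⇒row 1+8=9  col 3·2+1=7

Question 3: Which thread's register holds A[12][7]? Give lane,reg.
r=12⇒gr=4,Rb=1  c=7⇒th=3,odd=1
L=4*4+3=19  i=1*2+1=3

19,3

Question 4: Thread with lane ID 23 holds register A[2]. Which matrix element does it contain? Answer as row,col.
13,6

lane 23->23/4=5, 23 mod 4=3
i=2  r:5+8->13  c:2·3+0->6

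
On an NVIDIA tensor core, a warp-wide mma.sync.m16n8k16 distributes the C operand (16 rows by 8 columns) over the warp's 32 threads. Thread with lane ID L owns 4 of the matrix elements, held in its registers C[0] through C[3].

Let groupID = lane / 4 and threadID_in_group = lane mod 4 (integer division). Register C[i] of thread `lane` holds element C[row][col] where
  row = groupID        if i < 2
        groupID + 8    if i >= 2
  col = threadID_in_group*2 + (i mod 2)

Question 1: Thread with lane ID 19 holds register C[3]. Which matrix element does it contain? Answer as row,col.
12,7

lane 19→19/4=4, 19 mod 4=3
i=3  r:4+8→12  c:2·3+1→7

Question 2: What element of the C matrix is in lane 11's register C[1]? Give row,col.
lane 11: G=2 (11/4), T=3 (11%4)
i=1: r=2+0=2, c=3*2+1=7

2,7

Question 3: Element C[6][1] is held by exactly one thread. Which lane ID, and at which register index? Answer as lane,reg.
r=6⇒gr=6,Rb=0  c=1⇒th=0,odd=1
L=6*4+0=24  i=0*2+1=1

24,1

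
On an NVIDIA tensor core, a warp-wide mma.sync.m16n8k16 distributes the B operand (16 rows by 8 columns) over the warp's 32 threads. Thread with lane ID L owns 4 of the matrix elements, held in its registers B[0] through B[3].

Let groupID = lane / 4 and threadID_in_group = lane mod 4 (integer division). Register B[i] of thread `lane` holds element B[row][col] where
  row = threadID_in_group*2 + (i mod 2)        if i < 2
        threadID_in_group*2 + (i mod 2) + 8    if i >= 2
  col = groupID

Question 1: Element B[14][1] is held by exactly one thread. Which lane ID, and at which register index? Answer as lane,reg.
7,2

c: 1->gid=1  r: 14->r8=1,tid=3,i&1=0
L=1*4+3=7  i=1*2+0=2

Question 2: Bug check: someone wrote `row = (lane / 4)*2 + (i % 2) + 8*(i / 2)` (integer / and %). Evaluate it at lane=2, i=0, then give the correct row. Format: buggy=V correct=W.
buggy=0 correct=4

`(lane / 4)*2 + (i % 2) + 8*(i / 2)`[2,0]⇒0
2: gr=0,th=2
[0] (2*2+0+0,0) = (4,0)
row: 0 vs 4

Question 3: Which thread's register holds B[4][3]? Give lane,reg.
14,0

c:3=>grp=3  r:4=>rB=0,tig=2,lo=0
L=3*4+2=14  i=0*2+0=0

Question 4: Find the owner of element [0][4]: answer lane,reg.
16,0

c=4→G=4  r=0→rhi=0,T=0,p=0
L=4*4+0=16  i=0*2+0=0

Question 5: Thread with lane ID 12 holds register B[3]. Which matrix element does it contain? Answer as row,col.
9,3

lane 12: g=3 (12/4), t=0 (12%4)
i=3: r=0*2+1+8=9, c=g=3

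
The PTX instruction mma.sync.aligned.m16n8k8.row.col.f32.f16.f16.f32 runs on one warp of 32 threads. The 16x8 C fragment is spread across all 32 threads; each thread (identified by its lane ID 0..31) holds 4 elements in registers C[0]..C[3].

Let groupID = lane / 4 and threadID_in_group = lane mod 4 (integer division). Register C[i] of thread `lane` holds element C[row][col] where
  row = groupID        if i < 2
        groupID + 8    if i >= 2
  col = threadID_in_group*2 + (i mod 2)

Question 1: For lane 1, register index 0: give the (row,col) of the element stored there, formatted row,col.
0,2

lane 1: gr=0 (1/4), th=1 (1%4)
i=0: r=0+0=0, c=1*2+0=2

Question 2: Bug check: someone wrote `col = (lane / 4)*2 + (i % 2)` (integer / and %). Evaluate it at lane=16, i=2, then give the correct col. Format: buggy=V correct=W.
`(lane / 4)*2 + (i % 2)`[16,2]=>8
16: grp=4,tig=0
[2] (4+8,0*2+0) = (12,0)
col: 8 vs 0

buggy=8 correct=0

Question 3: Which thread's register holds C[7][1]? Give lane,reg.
28,1

r=7→G=7,rhi=0  c=1→T=0,p=1
L=7*4+0=28  i=0*2+1=1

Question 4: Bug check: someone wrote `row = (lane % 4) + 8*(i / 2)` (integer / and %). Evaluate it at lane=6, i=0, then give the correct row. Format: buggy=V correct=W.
`(lane % 4) + 8*(i / 2)`[6,0]->2
lane 6: gid=1 (6/4), tid=2 (6%4)
i=0: r=1+0=1, c=2*2+0=4
row: 2 vs 1

buggy=2 correct=1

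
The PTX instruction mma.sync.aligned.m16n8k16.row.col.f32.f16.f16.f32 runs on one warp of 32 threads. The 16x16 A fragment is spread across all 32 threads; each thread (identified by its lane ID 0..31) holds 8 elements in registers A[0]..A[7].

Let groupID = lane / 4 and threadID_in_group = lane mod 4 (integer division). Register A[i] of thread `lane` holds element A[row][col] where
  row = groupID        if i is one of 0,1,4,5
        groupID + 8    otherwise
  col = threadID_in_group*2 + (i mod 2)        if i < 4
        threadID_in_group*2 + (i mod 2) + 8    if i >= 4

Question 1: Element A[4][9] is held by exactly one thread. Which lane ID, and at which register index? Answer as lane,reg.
16,5

r:4=>grp=4,rB=0  c:9=>cB=1,tig=0,lo=1
L=4*4+0=16  i=1*4+0*2+1=5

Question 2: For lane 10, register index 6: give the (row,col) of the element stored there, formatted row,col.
L=10->gid=10>>2=2, tid=10&3=2
[6]->row 2+8=10  col 2·2+0+8=12

10,12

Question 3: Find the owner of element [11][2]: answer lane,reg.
r: 11->gid=3,r8=1  c: 2->c8=0,tid=1,i&1=0
L=3*4+1=13  i=0*4+1*2+0=2

13,2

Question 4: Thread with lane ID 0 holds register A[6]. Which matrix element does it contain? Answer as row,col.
8,8

L=0=>grp=0>>2=0, tig=0&3=0
[6]=>row 0+8=8  col 0·2+0+8=8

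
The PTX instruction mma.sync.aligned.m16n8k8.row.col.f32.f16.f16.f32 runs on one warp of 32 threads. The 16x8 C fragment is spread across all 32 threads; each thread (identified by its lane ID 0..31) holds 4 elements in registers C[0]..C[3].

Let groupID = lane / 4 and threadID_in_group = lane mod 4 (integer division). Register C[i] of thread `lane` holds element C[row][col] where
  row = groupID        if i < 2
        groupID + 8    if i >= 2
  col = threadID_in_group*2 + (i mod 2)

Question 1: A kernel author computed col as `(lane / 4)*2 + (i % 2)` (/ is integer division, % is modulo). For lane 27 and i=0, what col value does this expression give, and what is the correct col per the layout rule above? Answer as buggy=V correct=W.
`(lane / 4)*2 + (i % 2)`[27,0]⇒12
27: gr=6,th=3
[0] (6+0,3*2+0) = (6,6)
col: 12 vs 6

buggy=12 correct=6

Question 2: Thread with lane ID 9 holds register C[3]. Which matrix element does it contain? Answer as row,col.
lane 9: gid=2 (9/4), tid=1 (9%4)
i=3: r=2+8=10, c=1*2+1=3

10,3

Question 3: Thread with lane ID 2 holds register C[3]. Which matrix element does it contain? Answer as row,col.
L=2→G=2>>2=0, T=2&3=2
[3]→row 0+8=8  col 2·2+1=5

8,5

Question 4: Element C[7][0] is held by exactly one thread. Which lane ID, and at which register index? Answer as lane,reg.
r=7⇒gr=7,Rb=0  c=0⇒th=0,odd=0
L=7*4+0=28  i=0*2+0=0

28,0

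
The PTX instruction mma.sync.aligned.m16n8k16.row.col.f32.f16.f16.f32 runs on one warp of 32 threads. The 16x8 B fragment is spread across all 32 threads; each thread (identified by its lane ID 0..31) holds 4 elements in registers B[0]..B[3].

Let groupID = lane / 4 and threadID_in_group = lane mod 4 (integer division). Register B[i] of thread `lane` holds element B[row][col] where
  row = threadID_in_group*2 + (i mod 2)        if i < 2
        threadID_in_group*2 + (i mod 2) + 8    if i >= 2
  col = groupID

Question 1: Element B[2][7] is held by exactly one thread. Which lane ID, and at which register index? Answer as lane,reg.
c=7->g=7  r=2->rb=0,t=1,b0=0
L=7*4+1=29  i=0*2+0=0

29,0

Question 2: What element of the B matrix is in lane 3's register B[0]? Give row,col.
6,0

3: g=0,t=3
[0] (3*2+0+0,0) = (6,0)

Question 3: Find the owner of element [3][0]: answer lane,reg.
c=0->g=0  r=3->rb=0,t=1,b0=1
L=0*4+1=1  i=0*2+1=1

1,1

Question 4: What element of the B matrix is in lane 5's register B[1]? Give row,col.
5: gr=1,th=1
[1] (1*2+1+0,1) = (3,1)

3,1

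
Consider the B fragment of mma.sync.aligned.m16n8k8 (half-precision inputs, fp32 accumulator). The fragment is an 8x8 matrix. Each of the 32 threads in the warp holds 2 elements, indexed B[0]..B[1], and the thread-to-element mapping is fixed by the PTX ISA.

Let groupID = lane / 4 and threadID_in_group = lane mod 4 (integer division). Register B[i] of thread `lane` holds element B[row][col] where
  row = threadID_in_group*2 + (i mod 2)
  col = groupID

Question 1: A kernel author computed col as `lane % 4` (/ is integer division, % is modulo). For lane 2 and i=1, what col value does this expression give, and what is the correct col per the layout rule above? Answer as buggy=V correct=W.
buggy=2 correct=0

`lane % 4`[2,1]=>2
2: grp=0,tig=2
[1] (2*2+1,0) = (5,0)
col: 2 vs 0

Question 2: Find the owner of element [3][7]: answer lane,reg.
29,1

c=7→G=7  r=3→T=1,p=1
L=7*4+1=29  i=1=1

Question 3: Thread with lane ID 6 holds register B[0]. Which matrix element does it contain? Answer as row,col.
lane 6⇒6/4=1, 6 mod 4=2
i=0  r:2·2+0⇒4  c:1

4,1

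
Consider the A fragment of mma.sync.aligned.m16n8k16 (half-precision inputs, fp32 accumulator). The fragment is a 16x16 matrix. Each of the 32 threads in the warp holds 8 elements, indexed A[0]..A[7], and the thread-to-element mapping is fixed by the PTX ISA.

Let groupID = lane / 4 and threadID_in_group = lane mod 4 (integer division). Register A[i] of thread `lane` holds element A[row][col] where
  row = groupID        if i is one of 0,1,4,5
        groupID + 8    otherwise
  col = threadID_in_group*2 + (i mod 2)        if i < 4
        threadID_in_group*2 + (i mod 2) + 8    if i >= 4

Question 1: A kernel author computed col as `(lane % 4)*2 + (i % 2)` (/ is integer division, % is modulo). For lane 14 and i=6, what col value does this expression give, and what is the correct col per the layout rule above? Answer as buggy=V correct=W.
buggy=4 correct=12

`(lane % 4)*2 + (i % 2)`[14,6]→4
lane 14→14/4=3, 14 mod 4=2
i=6  r:3+8→11  c:2·2+0+8→12
col: 4 vs 12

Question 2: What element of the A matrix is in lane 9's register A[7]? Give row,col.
10,11

9: gr=2,th=1
[7] (2+8,1*2+1+8) = (10,11)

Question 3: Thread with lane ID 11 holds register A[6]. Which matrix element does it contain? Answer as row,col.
L=11⇒gr=11>>2=2, th=11&3=3
[6]⇒row 2+8=10  col 3·2+0+8=14

10,14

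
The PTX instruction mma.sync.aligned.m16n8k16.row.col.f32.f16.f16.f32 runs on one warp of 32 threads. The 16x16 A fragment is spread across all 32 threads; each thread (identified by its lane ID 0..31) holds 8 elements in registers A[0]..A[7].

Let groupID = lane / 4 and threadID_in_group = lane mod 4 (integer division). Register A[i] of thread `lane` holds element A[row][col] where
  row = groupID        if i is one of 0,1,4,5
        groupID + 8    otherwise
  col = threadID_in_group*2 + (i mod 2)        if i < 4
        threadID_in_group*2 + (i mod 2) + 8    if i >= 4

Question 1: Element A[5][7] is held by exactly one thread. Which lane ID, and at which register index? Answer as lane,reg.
r=5⇒gr=5,Rb=0  c=7⇒Cb=0,th=3,odd=1
L=5*4+3=23  i=0*4+0*2+1=1

23,1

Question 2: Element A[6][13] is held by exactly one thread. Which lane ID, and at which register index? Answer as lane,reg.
26,5

r=6->g=6,rb=0  c=13->cb=1,t=2,b0=1
L=6*4+2=26  i=1*4+0*2+1=5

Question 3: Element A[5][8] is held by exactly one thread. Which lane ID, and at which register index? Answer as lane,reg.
r:5=>grp=5,rB=0  c:8=>cB=1,tig=0,lo=0
L=5*4+0=20  i=1*4+0*2+0=4

20,4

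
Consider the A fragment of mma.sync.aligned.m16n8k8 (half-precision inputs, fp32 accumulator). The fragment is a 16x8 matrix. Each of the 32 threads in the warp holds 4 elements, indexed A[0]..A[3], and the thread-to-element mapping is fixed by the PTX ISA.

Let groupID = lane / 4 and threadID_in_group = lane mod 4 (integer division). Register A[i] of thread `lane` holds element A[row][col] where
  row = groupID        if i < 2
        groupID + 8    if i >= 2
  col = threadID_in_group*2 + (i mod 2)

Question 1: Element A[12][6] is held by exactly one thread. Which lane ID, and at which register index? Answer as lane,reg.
19,2

r=12->g=4,rb=1  c=6->t=3,b0=0
L=4*4+3=19  i=1*2+0=2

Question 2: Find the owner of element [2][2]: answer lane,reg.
9,0

r=2→G=2,rhi=0  c=2→T=1,p=0
L=2*4+1=9  i=0*2+0=0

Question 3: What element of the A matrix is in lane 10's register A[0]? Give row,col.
2,4

L=10->g=10>>2=2, t=10&3=2
[0]->row 2+0=2  col 2·2+0=4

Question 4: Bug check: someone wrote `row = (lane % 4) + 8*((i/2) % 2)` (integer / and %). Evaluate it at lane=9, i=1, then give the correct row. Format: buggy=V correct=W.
buggy=1 correct=2

`(lane % 4) + 8*((i/2) % 2)`[9,1]->1
lane 9: gid=2 (9/4), tid=1 (9%4)
i=1: r=2+0=2, c=1*2+1=3
row: 1 vs 2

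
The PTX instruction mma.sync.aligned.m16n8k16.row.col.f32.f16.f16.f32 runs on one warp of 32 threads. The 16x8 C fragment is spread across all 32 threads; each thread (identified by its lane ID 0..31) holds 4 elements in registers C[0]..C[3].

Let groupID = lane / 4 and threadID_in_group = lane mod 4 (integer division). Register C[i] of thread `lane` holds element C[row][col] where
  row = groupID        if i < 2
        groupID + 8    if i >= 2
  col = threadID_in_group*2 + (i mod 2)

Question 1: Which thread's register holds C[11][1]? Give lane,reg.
r: 11->gid=3,r8=1  c: 1->tid=0,i&1=1
L=3*4+0=12  i=1*2+1=3

12,3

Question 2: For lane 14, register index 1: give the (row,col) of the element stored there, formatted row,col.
3,5

lane 14=>14/4=3, 14 mod 4=2
i=1  r:3+0=>3  c:2·2+1=>5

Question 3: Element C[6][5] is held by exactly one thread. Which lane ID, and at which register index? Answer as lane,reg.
r: 6->gid=6,r8=0  c: 5->tid=2,i&1=1
L=6*4+2=26  i=0*2+1=1

26,1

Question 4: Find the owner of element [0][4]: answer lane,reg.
r=0⇒gr=0,Rb=0  c=4⇒th=2,odd=0
L=0*4+2=2  i=0*2+0=0

2,0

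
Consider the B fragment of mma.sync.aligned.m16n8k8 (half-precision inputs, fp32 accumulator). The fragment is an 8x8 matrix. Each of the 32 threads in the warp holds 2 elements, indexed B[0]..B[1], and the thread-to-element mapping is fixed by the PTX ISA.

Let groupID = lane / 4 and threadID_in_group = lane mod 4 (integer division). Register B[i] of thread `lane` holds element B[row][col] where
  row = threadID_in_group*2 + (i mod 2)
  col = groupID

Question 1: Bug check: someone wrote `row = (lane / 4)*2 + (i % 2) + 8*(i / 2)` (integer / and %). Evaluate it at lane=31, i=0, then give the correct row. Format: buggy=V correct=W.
`(lane / 4)*2 + (i % 2) + 8*(i / 2)`[31,0]->14
31: g=7,t=3
[0] (3*2+0,7) = (6,7)
row: 14 vs 6

buggy=14 correct=6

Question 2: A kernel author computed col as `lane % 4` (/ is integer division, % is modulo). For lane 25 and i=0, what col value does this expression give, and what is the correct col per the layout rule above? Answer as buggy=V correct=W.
buggy=1 correct=6

`lane % 4`[25,0]->1
lane 25: g=6 (25/4), t=1 (25%4)
i=0: r=1*2+0=2, c=g=6
col: 1 vs 6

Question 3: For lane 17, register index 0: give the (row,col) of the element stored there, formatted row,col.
lane 17: g=4 (17/4), t=1 (17%4)
i=0: r=1*2+0=2, c=g=4

2,4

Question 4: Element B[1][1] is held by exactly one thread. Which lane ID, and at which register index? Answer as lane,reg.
4,1

c:1=>grp=1  r:1=>tig=0,lo=1
L=1*4+0=4  i=1=1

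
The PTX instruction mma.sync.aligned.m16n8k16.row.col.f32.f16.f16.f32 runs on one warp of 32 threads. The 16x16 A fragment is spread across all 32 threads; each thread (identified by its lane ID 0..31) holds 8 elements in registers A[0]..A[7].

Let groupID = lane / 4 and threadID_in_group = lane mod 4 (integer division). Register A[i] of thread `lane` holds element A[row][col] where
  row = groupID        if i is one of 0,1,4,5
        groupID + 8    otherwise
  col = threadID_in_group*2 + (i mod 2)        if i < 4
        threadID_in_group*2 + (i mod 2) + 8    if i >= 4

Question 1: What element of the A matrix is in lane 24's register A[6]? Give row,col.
lane 24⇒24/4=6, 24 mod 4=0
i=6  r:6+8⇒14  c:2·0+0+8⇒8

14,8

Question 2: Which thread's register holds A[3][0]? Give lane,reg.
r=3⇒gr=3,Rb=0  c=0⇒Cb=0,th=0,odd=0
L=3*4+0=12  i=0*4+0*2+0=0

12,0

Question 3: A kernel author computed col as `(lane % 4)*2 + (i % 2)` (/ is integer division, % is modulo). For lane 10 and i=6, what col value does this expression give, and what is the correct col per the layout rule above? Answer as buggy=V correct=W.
buggy=4 correct=12

`(lane % 4)*2 + (i % 2)`[10,6]→4
10: G=2,T=2
[6] (2+8,2*2+0+8) = (10,12)
col: 4 vs 12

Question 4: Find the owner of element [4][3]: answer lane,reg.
r=4->g=4,rb=0  c=3->cb=0,t=1,b0=1
L=4*4+1=17  i=0*4+0*2+1=1

17,1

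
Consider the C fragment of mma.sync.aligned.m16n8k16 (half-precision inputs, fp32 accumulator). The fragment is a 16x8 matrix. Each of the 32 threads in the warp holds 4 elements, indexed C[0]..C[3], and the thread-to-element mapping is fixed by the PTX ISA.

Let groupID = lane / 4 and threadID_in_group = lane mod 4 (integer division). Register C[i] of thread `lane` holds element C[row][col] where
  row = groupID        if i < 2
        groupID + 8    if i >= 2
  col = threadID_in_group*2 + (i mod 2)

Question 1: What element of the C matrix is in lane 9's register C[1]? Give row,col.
9: gr=2,th=1
[1] (2+0,1*2+1) = (2,3)

2,3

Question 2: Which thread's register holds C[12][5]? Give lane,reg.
18,3

r: 12->gid=4,r8=1  c: 5->tid=2,i&1=1
L=4*4+2=18  i=1*2+1=3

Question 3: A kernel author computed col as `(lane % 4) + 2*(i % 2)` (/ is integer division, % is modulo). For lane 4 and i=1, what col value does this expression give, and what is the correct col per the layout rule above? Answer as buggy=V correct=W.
`(lane % 4) + 2*(i % 2)`[4,1]=>2
lane 4: grp=1 (4/4), tig=0 (4%4)
i=1: r=1+0=1, c=0*2+1=1
col: 2 vs 1

buggy=2 correct=1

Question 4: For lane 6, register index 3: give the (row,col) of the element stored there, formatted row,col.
9,5

lane 6->6/4=1, 6 mod 4=2
i=3  r:1+8->9  c:2·2+1->5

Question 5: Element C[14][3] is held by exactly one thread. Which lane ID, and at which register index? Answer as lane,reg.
25,3

r=14⇒gr=6,Rb=1  c=3⇒th=1,odd=1
L=6*4+1=25  i=1*2+1=3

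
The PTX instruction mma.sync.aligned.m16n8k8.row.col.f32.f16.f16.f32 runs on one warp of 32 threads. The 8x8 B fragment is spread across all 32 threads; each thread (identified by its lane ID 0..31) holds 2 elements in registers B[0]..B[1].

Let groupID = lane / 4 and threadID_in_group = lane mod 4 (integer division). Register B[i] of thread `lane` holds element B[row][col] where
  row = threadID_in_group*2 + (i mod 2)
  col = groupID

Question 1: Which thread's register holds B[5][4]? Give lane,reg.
c=4⇒gr=4  r=5⇒th=2,odd=1
L=4*4+2=18  i=1=1

18,1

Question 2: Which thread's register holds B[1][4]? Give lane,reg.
16,1

c=4→G=4  r=1→T=0,p=1
L=4*4+0=16  i=1=1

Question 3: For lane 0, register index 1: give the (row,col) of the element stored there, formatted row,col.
1,0

lane 0=>0/4=0, 0 mod 4=0
i=1  r:2·0+1=>1  c:0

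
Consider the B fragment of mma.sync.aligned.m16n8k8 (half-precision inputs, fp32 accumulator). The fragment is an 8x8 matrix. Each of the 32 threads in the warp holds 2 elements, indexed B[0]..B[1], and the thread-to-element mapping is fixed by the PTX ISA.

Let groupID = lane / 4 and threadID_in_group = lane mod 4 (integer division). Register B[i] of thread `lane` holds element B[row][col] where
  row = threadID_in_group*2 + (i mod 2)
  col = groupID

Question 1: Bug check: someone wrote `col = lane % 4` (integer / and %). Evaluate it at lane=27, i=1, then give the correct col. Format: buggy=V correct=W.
buggy=3 correct=6

`lane % 4`[27,1]⇒3
27: gr=6,th=3
[1] (3*2+1,6) = (7,6)
col: 3 vs 6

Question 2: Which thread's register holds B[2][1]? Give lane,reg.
5,0

c=1⇒gr=1  r=2⇒th=1,odd=0
L=1*4+1=5  i=0=0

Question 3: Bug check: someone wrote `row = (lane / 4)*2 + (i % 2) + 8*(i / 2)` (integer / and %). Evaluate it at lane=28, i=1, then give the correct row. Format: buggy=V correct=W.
`(lane / 4)*2 + (i % 2) + 8*(i / 2)`[28,1]->15
lane 28->28/4=7, 28 mod 4=0
i=1  r:2·0+1->1  c:7
row: 15 vs 1

buggy=15 correct=1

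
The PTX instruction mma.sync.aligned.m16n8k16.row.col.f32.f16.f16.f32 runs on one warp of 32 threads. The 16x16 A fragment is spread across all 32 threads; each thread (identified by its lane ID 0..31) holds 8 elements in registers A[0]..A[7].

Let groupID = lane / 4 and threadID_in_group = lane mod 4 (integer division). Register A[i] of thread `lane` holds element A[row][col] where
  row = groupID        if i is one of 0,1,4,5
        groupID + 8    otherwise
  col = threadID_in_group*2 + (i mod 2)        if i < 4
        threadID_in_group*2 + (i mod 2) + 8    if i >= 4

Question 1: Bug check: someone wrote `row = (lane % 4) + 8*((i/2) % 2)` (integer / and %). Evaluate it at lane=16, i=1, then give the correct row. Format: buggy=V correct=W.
`(lane % 4) + 8*((i/2) % 2)`[16,1]→0
lane 16→16/4=4, 16 mod 4=0
i=1  r:4+0→4  c:2·0+1+0→1
row: 0 vs 4

buggy=0 correct=4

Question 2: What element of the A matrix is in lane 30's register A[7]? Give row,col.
lane 30→30/4=7, 30 mod 4=2
i=7  r:7+8→15  c:2·2+1+8→13

15,13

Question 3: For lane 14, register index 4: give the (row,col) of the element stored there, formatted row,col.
3,12

lane 14: G=3 (14/4), T=2 (14%4)
i=4: r=3+0=3, c=2*2+0+8=12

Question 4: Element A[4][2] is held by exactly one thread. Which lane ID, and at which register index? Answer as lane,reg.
17,0

r=4→G=4,rhi=0  c=2→chi=0,T=1,p=0
L=4*4+1=17  i=0*4+0*2+0=0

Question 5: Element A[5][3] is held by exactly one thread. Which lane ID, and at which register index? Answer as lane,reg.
21,1

r=5→G=5,rhi=0  c=3→chi=0,T=1,p=1
L=5*4+1=21  i=0*4+0*2+1=1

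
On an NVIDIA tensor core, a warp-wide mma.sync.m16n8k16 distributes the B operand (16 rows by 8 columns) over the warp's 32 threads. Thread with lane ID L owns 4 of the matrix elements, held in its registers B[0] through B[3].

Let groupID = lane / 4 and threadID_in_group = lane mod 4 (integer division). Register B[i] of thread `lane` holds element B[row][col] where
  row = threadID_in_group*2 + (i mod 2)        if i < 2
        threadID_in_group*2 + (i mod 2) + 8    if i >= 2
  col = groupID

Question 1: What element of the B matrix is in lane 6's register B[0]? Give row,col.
4,1

lane 6->6/4=1, 6 mod 4=2
i=0  r:2·2+0+0->4  c:1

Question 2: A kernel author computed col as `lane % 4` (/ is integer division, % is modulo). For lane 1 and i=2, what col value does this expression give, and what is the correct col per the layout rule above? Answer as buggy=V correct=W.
`lane % 4`[1,2]=>1
lane 1=>1/4=0, 1 mod 4=1
i=2  r:2·1+0+8=>10  c:0
col: 1 vs 0

buggy=1 correct=0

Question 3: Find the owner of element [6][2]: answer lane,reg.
11,0

c=2⇒gr=2  r=6⇒Rb=0,th=3,odd=0
L=2*4+3=11  i=0*2+0=0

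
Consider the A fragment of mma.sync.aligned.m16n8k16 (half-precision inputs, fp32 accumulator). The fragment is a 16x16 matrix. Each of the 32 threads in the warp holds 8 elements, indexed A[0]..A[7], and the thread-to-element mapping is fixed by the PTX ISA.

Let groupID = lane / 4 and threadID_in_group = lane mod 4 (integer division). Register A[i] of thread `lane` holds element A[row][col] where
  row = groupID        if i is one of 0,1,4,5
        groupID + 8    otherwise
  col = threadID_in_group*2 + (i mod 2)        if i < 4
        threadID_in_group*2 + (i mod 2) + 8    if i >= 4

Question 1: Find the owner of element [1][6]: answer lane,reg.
r=1⇒gr=1,Rb=0  c=6⇒Cb=0,th=3,odd=0
L=1*4+3=7  i=0*4+0*2+0=0

7,0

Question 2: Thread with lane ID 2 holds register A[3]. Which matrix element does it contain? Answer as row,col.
2: grp=0,tig=2
[3] (0+8,2*2+1+0) = (8,5)

8,5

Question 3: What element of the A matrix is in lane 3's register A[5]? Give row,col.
lane 3: gid=0 (3/4), tid=3 (3%4)
i=5: r=0+0=0, c=3*2+1+8=15

0,15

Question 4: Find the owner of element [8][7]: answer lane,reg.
r:8=>grp=0,rB=1  c:7=>cB=0,tig=3,lo=1
L=0*4+3=3  i=0*4+1*2+1=3

3,3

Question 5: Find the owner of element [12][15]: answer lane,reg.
19,7

r:12=>grp=4,rB=1  c:15=>cB=1,tig=3,lo=1
L=4*4+3=19  i=1*4+1*2+1=7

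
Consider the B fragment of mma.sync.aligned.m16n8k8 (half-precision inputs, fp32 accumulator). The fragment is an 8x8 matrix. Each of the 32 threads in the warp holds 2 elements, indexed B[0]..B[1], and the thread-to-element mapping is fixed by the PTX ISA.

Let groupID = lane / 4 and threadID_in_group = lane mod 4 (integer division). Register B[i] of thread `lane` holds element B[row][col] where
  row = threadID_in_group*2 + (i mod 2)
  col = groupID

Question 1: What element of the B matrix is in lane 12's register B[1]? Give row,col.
lane 12->12/4=3, 12 mod 4=0
i=1  r:2·0+1->1  c:3

1,3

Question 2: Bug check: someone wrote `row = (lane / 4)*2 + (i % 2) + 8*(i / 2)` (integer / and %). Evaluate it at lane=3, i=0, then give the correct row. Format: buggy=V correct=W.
`(lane / 4)*2 + (i % 2) + 8*(i / 2)`[3,0]=>0
lane 3=>3/4=0, 3 mod 4=3
i=0  r:2·3+0=>6  c:0
row: 0 vs 6

buggy=0 correct=6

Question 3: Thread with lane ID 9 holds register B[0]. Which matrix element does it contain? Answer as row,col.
2,2

lane 9→9/4=2, 9 mod 4=1
i=0  r:2·1+0→2  c:2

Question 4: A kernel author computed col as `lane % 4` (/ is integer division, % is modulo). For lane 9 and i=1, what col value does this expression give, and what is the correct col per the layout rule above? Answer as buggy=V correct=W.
buggy=1 correct=2

`lane % 4`[9,1]→1
L=9→G=9>>2=2, T=9&3=1
[1]→row 1·2+1=3  col G=2
col: 1 vs 2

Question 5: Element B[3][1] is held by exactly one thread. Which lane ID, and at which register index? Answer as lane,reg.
c: 1->gid=1  r: 3->tid=1,i&1=1
L=1*4+1=5  i=1=1

5,1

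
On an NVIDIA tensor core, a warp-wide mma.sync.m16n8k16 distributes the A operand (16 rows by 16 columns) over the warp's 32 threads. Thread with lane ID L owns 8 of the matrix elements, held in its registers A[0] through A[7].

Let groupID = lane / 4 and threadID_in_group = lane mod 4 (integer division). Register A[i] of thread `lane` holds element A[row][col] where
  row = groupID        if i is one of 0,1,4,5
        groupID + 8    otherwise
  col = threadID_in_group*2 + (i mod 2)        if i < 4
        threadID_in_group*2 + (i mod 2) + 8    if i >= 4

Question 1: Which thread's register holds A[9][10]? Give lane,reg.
5,6

r:9=>grp=1,rB=1  c:10=>cB=1,tig=1,lo=0
L=1*4+1=5  i=1*4+1*2+0=6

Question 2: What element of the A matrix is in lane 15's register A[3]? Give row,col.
11,7

lane 15->15/4=3, 15 mod 4=3
i=3  r:3+8->11  c:2·3+1+0->7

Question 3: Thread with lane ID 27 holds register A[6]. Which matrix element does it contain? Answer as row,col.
L=27->gid=27>>2=6, tid=27&3=3
[6]->row 6+8=14  col 3·2+0+8=14

14,14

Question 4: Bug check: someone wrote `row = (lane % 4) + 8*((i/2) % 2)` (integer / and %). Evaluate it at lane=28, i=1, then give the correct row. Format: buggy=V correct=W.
buggy=0 correct=7

`(lane % 4) + 8*((i/2) % 2)`[28,1]⇒0
28: gr=7,th=0
[1] (7+0,0*2+1+0) = (7,1)
row: 0 vs 7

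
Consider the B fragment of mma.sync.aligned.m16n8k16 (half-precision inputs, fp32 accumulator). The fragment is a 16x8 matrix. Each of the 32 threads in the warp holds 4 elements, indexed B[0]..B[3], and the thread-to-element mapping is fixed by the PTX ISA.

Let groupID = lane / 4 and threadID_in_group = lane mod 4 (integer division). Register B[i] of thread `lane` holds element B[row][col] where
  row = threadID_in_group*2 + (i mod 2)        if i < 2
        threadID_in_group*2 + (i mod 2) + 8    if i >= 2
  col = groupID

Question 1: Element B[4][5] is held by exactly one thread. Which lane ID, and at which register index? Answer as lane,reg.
22,0

c=5→G=5  r=4→rhi=0,T=2,p=0
L=5*4+2=22  i=0*2+0=0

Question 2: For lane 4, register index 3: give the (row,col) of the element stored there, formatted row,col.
9,1

lane 4=>4/4=1, 4 mod 4=0
i=3  r:2·0+1+8=>9  c:1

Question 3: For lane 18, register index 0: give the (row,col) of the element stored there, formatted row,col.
18: g=4,t=2
[0] (2*2+0+0,4) = (4,4)

4,4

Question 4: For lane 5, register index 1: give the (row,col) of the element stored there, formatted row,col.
3,1

5: grp=1,tig=1
[1] (1*2+1+0,1) = (3,1)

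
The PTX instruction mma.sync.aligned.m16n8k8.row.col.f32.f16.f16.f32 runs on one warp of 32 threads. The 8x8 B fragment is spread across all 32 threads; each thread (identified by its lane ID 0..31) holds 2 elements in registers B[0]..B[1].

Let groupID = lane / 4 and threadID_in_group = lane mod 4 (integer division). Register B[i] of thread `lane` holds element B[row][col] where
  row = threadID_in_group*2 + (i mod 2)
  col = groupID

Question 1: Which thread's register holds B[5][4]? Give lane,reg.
c=4->g=4  r=5->t=2,b0=1
L=4*4+2=18  i=1=1

18,1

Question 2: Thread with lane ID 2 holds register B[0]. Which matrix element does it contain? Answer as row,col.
lane 2: g=0 (2/4), t=2 (2%4)
i=0: r=2*2+0=4, c=g=0

4,0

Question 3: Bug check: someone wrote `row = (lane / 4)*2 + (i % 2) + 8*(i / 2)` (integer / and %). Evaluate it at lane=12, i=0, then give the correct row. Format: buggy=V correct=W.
`(lane / 4)*2 + (i % 2) + 8*(i / 2)`[12,0]→6
lane 12→12/4=3, 12 mod 4=0
i=0  r:2·0+0→0  c:3
row: 6 vs 0

buggy=6 correct=0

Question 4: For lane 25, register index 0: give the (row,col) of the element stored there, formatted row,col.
25: g=6,t=1
[0] (1*2+0,6) = (2,6)

2,6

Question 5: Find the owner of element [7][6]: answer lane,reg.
c:6=>grp=6  r:7=>tig=3,lo=1
L=6*4+3=27  i=1=1

27,1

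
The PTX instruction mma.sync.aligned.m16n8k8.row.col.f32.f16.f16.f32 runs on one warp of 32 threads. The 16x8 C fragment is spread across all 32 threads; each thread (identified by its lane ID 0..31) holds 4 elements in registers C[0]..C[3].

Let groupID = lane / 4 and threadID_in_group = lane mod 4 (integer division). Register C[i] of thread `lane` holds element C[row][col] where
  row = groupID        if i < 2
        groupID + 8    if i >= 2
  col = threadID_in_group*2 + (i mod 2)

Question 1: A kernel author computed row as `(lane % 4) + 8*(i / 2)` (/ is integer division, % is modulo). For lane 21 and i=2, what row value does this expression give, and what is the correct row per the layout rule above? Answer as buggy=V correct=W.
`(lane % 4) + 8*(i / 2)`[21,2]⇒9
lane 21: gr=5 (21/4), th=1 (21%4)
i=2: r=5+8=13, c=1*2+0=2
row: 9 vs 13

buggy=9 correct=13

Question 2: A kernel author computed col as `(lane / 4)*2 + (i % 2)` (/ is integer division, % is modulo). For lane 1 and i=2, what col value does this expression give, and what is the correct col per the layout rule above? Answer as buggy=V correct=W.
`(lane / 4)*2 + (i % 2)`[1,2]->0
1: g=0,t=1
[2] (0+8,1*2+0) = (8,2)
col: 0 vs 2

buggy=0 correct=2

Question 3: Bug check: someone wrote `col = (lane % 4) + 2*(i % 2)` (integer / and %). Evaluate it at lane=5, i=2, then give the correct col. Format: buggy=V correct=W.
buggy=1 correct=2

`(lane % 4) + 2*(i % 2)`[5,2]->1
lane 5->5/4=1, 5 mod 4=1
i=2  r:1+8->9  c:2·1+0->2
col: 1 vs 2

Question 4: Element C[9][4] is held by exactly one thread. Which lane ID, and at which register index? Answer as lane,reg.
r:9=>grp=1,rB=1  c:4=>tig=2,lo=0
L=1*4+2=6  i=1*2+0=2

6,2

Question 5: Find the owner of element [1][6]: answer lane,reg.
r:1=>grp=1,rB=0  c:6=>tig=3,lo=0
L=1*4+3=7  i=0*2+0=0

7,0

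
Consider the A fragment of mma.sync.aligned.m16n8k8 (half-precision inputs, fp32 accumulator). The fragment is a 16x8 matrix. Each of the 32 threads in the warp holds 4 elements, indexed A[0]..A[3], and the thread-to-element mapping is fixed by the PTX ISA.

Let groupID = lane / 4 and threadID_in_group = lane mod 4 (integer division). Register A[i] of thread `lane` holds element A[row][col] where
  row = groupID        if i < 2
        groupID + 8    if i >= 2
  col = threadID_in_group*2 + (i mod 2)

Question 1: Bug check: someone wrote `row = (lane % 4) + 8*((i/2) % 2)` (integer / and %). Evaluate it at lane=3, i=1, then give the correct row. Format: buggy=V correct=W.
`(lane % 4) + 8*((i/2) % 2)`[3,1]=>3
3: grp=0,tig=3
[1] (0+0,3*2+1) = (0,7)
row: 3 vs 0

buggy=3 correct=0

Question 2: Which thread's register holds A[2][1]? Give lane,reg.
r:2=>grp=2,rB=0  c:1=>tig=0,lo=1
L=2*4+0=8  i=0*2+1=1

8,1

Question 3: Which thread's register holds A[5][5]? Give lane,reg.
r=5→G=5,rhi=0  c=5→T=2,p=1
L=5*4+2=22  i=0*2+1=1

22,1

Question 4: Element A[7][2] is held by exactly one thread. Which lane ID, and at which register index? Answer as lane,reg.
29,0

r=7⇒gr=7,Rb=0  c=2⇒th=1,odd=0
L=7*4+1=29  i=0*2+0=0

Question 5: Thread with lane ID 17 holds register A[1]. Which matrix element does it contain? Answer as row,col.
4,3

lane 17⇒17/4=4, 17 mod 4=1
i=1  r:4+0⇒4  c:2·1+1⇒3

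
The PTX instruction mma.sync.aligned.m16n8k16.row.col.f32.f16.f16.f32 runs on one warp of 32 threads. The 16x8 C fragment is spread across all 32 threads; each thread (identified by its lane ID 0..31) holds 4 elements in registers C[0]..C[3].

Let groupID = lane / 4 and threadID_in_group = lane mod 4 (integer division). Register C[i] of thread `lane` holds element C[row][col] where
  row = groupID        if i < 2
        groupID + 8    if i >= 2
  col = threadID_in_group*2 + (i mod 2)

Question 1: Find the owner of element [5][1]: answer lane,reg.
20,1

r=5⇒gr=5,Rb=0  c=1⇒th=0,odd=1
L=5*4+0=20  i=0*2+1=1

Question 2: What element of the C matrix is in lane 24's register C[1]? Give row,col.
lane 24->24/4=6, 24 mod 4=0
i=1  r:6+0->6  c:2·0+1->1

6,1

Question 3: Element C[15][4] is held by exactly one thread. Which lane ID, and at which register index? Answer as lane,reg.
r=15⇒gr=7,Rb=1  c=4⇒th=2,odd=0
L=7*4+2=30  i=1*2+0=2

30,2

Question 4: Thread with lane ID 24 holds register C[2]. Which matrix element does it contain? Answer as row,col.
14,0

lane 24⇒24/4=6, 24 mod 4=0
i=2  r:6+8⇒14  c:2·0+0⇒0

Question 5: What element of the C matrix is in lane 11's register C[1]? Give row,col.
11: grp=2,tig=3
[1] (2+0,3*2+1) = (2,7)

2,7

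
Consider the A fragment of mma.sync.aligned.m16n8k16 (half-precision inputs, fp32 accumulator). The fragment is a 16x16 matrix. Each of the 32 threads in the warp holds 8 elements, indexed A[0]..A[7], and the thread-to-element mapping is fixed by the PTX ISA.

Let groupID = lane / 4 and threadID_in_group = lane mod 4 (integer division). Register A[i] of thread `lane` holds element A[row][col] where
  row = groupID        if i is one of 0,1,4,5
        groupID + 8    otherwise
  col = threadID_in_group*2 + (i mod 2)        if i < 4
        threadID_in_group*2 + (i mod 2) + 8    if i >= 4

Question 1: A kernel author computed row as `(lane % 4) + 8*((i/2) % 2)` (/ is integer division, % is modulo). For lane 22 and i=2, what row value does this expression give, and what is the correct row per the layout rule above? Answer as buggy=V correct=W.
buggy=10 correct=13

`(lane % 4) + 8*((i/2) % 2)`[22,2]=>10
L=22=>grp=22>>2=5, tig=22&3=2
[2]=>row 5+8=13  col 2·2+0+0=4
row: 10 vs 13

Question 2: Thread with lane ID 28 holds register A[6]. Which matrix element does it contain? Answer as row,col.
lane 28⇒28/4=7, 28 mod 4=0
i=6  r:7+8⇒15  c:2·0+0+8⇒8

15,8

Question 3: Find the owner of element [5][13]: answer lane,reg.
22,5

r=5->g=5,rb=0  c=13->cb=1,t=2,b0=1
L=5*4+2=22  i=1*4+0*2+1=5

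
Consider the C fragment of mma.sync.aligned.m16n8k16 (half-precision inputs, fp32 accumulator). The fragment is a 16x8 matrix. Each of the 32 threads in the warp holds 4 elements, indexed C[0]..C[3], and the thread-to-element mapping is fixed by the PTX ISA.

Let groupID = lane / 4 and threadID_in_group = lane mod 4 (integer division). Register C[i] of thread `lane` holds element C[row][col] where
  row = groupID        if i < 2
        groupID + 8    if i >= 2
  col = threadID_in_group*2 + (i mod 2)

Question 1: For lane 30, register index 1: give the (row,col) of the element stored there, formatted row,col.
L=30->gid=30>>2=7, tid=30&3=2
[1]->row 7+0=7  col 2·2+1=5

7,5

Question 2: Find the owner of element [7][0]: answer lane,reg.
r=7->g=7,rb=0  c=0->t=0,b0=0
L=7*4+0=28  i=0*2+0=0

28,0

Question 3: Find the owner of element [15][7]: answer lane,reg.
r=15→G=7,rhi=1  c=7→T=3,p=1
L=7*4+3=31  i=1*2+1=3

31,3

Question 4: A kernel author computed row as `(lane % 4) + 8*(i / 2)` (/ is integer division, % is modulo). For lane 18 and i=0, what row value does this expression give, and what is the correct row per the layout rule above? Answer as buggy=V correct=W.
`(lane % 4) + 8*(i / 2)`[18,0]->2
lane 18->18/4=4, 18 mod 4=2
i=0  r:4+0->4  c:2·2+0->4
row: 2 vs 4

buggy=2 correct=4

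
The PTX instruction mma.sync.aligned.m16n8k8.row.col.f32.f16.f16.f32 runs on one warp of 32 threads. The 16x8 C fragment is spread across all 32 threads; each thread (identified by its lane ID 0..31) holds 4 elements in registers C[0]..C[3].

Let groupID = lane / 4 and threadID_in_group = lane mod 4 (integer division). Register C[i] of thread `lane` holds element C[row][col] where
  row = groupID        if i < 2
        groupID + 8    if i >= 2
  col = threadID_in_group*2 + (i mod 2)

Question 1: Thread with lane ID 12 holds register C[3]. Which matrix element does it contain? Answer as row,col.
L=12->gid=12>>2=3, tid=12&3=0
[3]->row 3+8=11  col 0·2+1=1

11,1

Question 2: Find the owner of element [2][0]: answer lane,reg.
r=2⇒gr=2,Rb=0  c=0⇒th=0,odd=0
L=2*4+0=8  i=0*2+0=0

8,0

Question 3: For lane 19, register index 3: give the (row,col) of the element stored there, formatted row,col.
19: G=4,T=3
[3] (4+8,3*2+1) = (12,7)

12,7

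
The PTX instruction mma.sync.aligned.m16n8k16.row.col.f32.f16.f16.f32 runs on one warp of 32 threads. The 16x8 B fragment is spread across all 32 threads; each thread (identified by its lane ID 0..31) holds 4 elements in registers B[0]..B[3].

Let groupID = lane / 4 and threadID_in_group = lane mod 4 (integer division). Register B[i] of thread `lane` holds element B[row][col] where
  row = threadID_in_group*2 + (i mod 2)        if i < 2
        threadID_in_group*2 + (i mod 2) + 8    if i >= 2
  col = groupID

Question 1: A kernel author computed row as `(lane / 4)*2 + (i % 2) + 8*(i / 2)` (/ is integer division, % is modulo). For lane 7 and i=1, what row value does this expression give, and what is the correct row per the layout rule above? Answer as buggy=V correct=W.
`(lane / 4)*2 + (i % 2) + 8*(i / 2)`[7,1]→3
7: G=1,T=3
[1] (3*2+1+0,1) = (7,1)
row: 3 vs 7

buggy=3 correct=7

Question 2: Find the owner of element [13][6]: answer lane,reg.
26,3

c=6->g=6  r=13->rb=1,t=2,b0=1
L=6*4+2=26  i=1*2+1=3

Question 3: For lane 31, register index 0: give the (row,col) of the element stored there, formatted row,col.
L=31=>grp=31>>2=7, tig=31&3=3
[0]=>row 3·2+0+0=6  col grp=7

6,7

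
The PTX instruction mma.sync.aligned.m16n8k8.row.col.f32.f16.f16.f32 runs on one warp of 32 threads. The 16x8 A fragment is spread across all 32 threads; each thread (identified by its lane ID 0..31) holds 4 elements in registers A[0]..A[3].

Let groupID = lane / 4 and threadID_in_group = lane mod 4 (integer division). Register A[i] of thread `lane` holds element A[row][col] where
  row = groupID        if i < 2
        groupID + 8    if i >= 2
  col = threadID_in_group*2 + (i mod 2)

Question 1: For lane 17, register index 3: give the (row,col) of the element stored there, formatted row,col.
lane 17: gr=4 (17/4), th=1 (17%4)
i=3: r=4+8=12, c=1*2+1=3

12,3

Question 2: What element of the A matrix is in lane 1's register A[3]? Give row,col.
L=1->g=1>>2=0, t=1&3=1
[3]->row 0+8=8  col 1·2+1=3

8,3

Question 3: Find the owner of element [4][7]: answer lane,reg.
r=4→G=4,rhi=0  c=7→T=3,p=1
L=4*4+3=19  i=0*2+1=1

19,1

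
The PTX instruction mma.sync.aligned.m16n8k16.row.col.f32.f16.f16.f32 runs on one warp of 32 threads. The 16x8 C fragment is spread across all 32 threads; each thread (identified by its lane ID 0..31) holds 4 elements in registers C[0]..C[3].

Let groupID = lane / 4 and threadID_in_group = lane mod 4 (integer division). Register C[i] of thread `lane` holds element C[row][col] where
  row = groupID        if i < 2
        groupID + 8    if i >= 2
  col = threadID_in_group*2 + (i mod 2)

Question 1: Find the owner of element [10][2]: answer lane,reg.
r=10->g=2,rb=1  c=2->t=1,b0=0
L=2*4+1=9  i=1*2+0=2

9,2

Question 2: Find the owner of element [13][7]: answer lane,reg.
r: 13->gid=5,r8=1  c: 7->tid=3,i&1=1
L=5*4+3=23  i=1*2+1=3

23,3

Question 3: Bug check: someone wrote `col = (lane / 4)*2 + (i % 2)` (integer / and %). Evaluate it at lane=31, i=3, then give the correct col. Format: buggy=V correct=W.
`(lane / 4)*2 + (i % 2)`[31,3]=>15
31: grp=7,tig=3
[3] (7+8,3*2+1) = (15,7)
col: 15 vs 7

buggy=15 correct=7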